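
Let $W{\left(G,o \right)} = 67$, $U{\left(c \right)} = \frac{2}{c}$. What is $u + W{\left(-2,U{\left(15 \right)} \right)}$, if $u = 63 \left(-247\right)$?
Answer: $-15494$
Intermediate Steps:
$u = -15561$
$u + W{\left(-2,U{\left(15 \right)} \right)} = -15561 + 67 = -15494$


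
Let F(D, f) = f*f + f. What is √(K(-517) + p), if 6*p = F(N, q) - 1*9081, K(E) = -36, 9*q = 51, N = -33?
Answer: I*√499998/18 ≈ 39.284*I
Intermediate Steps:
q = 17/3 (q = (⅑)*51 = 17/3 ≈ 5.6667)
F(D, f) = f + f² (F(D, f) = f² + f = f + f²)
p = -81389/54 (p = (17*(1 + 17/3)/3 - 1*9081)/6 = ((17/3)*(20/3) - 9081)/6 = (340/9 - 9081)/6 = (⅙)*(-81389/9) = -81389/54 ≈ -1507.2)
√(K(-517) + p) = √(-36 - 81389/54) = √(-83333/54) = I*√499998/18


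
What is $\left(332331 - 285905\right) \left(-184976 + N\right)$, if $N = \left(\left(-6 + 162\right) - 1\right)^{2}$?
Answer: $-7472311126$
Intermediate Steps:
$N = 24025$ ($N = \left(156 - 1\right)^{2} = 155^{2} = 24025$)
$\left(332331 - 285905\right) \left(-184976 + N\right) = \left(332331 - 285905\right) \left(-184976 + 24025\right) = \left(332331 - 285905\right) \left(-160951\right) = 46426 \left(-160951\right) = -7472311126$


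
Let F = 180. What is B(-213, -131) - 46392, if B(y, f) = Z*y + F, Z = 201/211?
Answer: -9793545/211 ≈ -46415.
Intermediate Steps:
Z = 201/211 (Z = 201*(1/211) = 201/211 ≈ 0.95261)
B(y, f) = 180 + 201*y/211 (B(y, f) = 201*y/211 + 180 = 180 + 201*y/211)
B(-213, -131) - 46392 = (180 + (201/211)*(-213)) - 46392 = (180 - 42813/211) - 46392 = -4833/211 - 46392 = -9793545/211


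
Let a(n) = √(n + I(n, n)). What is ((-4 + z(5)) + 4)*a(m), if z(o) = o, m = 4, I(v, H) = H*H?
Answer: 10*√5 ≈ 22.361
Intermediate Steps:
I(v, H) = H²
a(n) = √(n + n²)
((-4 + z(5)) + 4)*a(m) = ((-4 + 5) + 4)*√(4*(1 + 4)) = (1 + 4)*√(4*5) = 5*√20 = 5*(2*√5) = 10*√5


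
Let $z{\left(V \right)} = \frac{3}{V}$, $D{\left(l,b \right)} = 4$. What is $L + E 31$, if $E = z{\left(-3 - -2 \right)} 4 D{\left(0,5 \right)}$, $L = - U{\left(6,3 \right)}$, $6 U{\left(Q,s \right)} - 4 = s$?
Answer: $- \frac{8935}{6} \approx -1489.2$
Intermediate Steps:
$U{\left(Q,s \right)} = \frac{2}{3} + \frac{s}{6}$
$L = - \frac{7}{6}$ ($L = - (\frac{2}{3} + \frac{1}{6} \cdot 3) = - (\frac{2}{3} + \frac{1}{2}) = \left(-1\right) \frac{7}{6} = - \frac{7}{6} \approx -1.1667$)
$E = -48$ ($E = \frac{3}{-3 - -2} \cdot 4 \cdot 4 = \frac{3}{-3 + 2} \cdot 4 \cdot 4 = \frac{3}{-1} \cdot 4 \cdot 4 = 3 \left(-1\right) 4 \cdot 4 = \left(-3\right) 4 \cdot 4 = \left(-12\right) 4 = -48$)
$L + E 31 = - \frac{7}{6} - 1488 = - \frac{8935}{6}$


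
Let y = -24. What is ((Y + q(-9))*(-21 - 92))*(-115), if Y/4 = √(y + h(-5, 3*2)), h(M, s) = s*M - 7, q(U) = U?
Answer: -116955 + 51980*I*√61 ≈ -1.1696e+5 + 4.0598e+5*I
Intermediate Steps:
h(M, s) = -7 + M*s (h(M, s) = M*s - 7 = -7 + M*s)
Y = 4*I*√61 (Y = 4*√(-24 + (-7 - 15*2)) = 4*√(-24 + (-7 - 5*6)) = 4*√(-24 + (-7 - 30)) = 4*√(-24 - 37) = 4*√(-61) = 4*(I*√61) = 4*I*√61 ≈ 31.241*I)
((Y + q(-9))*(-21 - 92))*(-115) = ((4*I*√61 - 9)*(-21 - 92))*(-115) = ((-9 + 4*I*√61)*(-113))*(-115) = (1017 - 452*I*√61)*(-115) = -116955 + 51980*I*√61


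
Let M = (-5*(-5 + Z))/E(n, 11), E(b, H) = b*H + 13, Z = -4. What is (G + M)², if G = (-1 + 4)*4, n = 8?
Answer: 1580049/10201 ≈ 154.89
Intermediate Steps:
E(b, H) = 13 + H*b (E(b, H) = H*b + 13 = 13 + H*b)
G = 12 (G = 3*4 = 12)
M = 45/101 (M = (-5*(-5 - 4))/(13 + 11*8) = (-5*(-9))/(13 + 88) = 45/101 ≈ 0.44554)
(G + M)² = (12 + 45/101)² = (1257/101)² = 1580049/10201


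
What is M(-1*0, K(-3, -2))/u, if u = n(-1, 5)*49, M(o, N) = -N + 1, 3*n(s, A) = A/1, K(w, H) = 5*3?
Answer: -6/35 ≈ -0.17143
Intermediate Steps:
K(w, H) = 15
n(s, A) = A/3 (n(s, A) = (A/1)/3 = (A*1)/3 = A/3)
M(o, N) = 1 - N
u = 245/3 (u = ((⅓)*5)*49 = (5/3)*49 = 245/3 ≈ 81.667)
M(-1*0, K(-3, -2))/u = (1 - 1*15)/(245/3) = (1 - 15)*(3/245) = -14*3/245 = -6/35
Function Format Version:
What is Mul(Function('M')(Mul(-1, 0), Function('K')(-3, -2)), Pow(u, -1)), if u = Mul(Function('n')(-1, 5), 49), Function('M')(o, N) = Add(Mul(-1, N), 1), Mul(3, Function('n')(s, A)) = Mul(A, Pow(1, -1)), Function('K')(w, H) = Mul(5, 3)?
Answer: Rational(-6, 35) ≈ -0.17143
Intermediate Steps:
Function('K')(w, H) = 15
Function('n')(s, A) = Mul(Rational(1, 3), A) (Function('n')(s, A) = Mul(Rational(1, 3), Mul(A, Pow(1, -1))) = Mul(Rational(1, 3), Mul(A, 1)) = Mul(Rational(1, 3), A))
Function('M')(o, N) = Add(1, Mul(-1, N))
u = Rational(245, 3) (u = Mul(Mul(Rational(1, 3), 5), 49) = Mul(Rational(5, 3), 49) = Rational(245, 3) ≈ 81.667)
Mul(Function('M')(Mul(-1, 0), Function('K')(-3, -2)), Pow(u, -1)) = Mul(Add(1, Mul(-1, 15)), Pow(Rational(245, 3), -1)) = Mul(Add(1, -15), Rational(3, 245)) = Mul(-14, Rational(3, 245)) = Rational(-6, 35)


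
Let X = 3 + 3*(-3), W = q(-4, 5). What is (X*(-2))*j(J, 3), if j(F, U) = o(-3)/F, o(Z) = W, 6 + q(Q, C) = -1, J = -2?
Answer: 42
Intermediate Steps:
q(Q, C) = -7 (q(Q, C) = -6 - 1 = -7)
W = -7
o(Z) = -7
j(F, U) = -7/F
X = -6 (X = 3 - 9 = -6)
(X*(-2))*j(J, 3) = (-6*(-2))*(-7/(-2)) = 12*(-7*(-½)) = 12*(7/2) = 42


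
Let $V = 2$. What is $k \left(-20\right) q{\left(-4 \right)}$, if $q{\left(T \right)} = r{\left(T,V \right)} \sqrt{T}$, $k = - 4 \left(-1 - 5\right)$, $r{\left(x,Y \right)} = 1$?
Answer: $- 960 i \approx - 960.0 i$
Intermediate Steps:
$k = 24$ ($k = \left(-4\right) \left(-6\right) = 24$)
$q{\left(T \right)} = \sqrt{T}$ ($q{\left(T \right)} = 1 \sqrt{T} = \sqrt{T}$)
$k \left(-20\right) q{\left(-4 \right)} = 24 \left(-20\right) \sqrt{-4} = - 480 \cdot 2 i = - 960 i$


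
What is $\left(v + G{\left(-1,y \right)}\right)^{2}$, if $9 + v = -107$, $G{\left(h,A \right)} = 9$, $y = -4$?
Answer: $11449$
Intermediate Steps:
$v = -116$ ($v = -9 - 107 = -116$)
$\left(v + G{\left(-1,y \right)}\right)^{2} = \left(-116 + 9\right)^{2} = \left(-107\right)^{2} = 11449$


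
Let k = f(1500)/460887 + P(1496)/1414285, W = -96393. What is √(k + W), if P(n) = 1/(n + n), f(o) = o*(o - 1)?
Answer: 3*I*√978828570263283259527001253105/9560108371660 ≈ 310.46*I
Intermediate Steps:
f(o) = o*(-1 + o)
P(n) = 1/(2*n)
k = 186561162929037/38240433486640 (k = (1500*(-1 + 1500))/460887 + ((½)/1496)/1414285 = (1500*1499)*(1/460887) + ((½)*(1/1496))*(1/1414285) = 2248500*(1/460887) + (1/2992)*(1/1414285) = 749500/153629 + 1/4231540720 = 186561162929037/38240433486640 ≈ 4.8786)
√(k + W) = √(186561162929037/38240433486640 - 96393) = √(-3685923543914760483/38240433486640) = 3*I*√978828570263283259527001253105/9560108371660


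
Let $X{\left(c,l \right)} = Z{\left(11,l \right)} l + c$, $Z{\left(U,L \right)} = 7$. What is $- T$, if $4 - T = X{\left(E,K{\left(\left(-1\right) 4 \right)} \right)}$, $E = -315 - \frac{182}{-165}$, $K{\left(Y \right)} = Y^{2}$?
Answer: $- \frac{33973}{165} \approx -205.9$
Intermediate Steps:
$E = - \frac{51793}{165}$ ($E = -315 - 182 \left(- \frac{1}{165}\right) = -315 - - \frac{182}{165} = -315 + \frac{182}{165} = - \frac{51793}{165} \approx -313.9$)
$X{\left(c,l \right)} = c + 7 l$ ($X{\left(c,l \right)} = 7 l + c = c + 7 l$)
$T = \frac{33973}{165}$ ($T = 4 - \left(- \frac{51793}{165} + 7 \left(\left(-1\right) 4\right)^{2}\right) = 4 - \left(- \frac{51793}{165} + 7 \left(-4\right)^{2}\right) = 4 - \left(- \frac{51793}{165} + 7 \cdot 16\right) = 4 - \left(- \frac{51793}{165} + 112\right) = 4 - - \frac{33313}{165} = 4 + \frac{33313}{165} = \frac{33973}{165} \approx 205.9$)
$- T = \left(-1\right) \frac{33973}{165} = - \frac{33973}{165}$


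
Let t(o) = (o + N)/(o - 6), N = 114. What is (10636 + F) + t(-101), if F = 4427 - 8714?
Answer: 679330/107 ≈ 6348.9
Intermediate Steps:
F = -4287
t(o) = (114 + o)/(-6 + o) (t(o) = (o + 114)/(o - 6) = (114 + o)/(-6 + o))
(10636 + F) + t(-101) = (10636 - 4287) + (114 - 101)/(-6 - 101) = 6349 + 13/(-107) = 6349 - 1/107*13 = 6349 - 13/107 = 679330/107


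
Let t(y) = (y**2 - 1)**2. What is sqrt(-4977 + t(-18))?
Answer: 2*sqrt(24838) ≈ 315.20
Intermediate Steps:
t(y) = (-1 + y**2)**2
sqrt(-4977 + t(-18)) = sqrt(-4977 + (-1 + (-18)**2)**2) = sqrt(-4977 + (-1 + 324)**2) = sqrt(-4977 + 323**2) = sqrt(-4977 + 104329) = sqrt(99352) = 2*sqrt(24838)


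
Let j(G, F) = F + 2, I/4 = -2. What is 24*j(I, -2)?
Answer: 0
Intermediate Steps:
I = -8 (I = 4*(-2) = -8)
j(G, F) = 2 + F
24*j(I, -2) = 24*(2 - 2) = 24*0 = 0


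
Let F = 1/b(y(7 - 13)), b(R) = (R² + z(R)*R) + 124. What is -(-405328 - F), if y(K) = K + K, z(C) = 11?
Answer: 55124609/136 ≈ 4.0533e+5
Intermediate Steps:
y(K) = 2*K
b(R) = 124 + R² + 11*R (b(R) = (R² + 11*R) + 124 = 124 + R² + 11*R)
F = 1/136 (F = 1/(124 + (2*(7 - 13))² + 11*(2*(7 - 13))) = 1/(124 + (2*(-6))² + 11*(2*(-6))) = 1/(124 + (-12)² + 11*(-12)) = 1/(124 + 144 - 132) = 1/136 ≈ 0.0073529)
-(-405328 - F) = -(-405328 - 1*1/136) = -(-405328 - 1/136) = -1*(-55124609/136) = 55124609/136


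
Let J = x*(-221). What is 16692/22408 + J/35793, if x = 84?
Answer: 15122887/66837462 ≈ 0.22626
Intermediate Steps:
J = -18564 (J = 84*(-221) = -18564)
16692/22408 + J/35793 = 16692/22408 - 18564/35793 = 16692*(1/22408) - 18564*1/35793 = 4173/5602 - 6188/11931 = 15122887/66837462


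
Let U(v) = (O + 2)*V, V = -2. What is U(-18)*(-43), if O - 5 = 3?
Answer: 860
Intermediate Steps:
O = 8 (O = 5 + 3 = 8)
U(v) = -20 (U(v) = (8 + 2)*(-2) = 10*(-2) = -20)
U(-18)*(-43) = -20*(-43) = 860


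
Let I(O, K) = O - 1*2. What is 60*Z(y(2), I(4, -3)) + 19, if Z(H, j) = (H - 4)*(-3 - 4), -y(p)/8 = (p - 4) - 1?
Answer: -8381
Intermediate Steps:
I(O, K) = -2 + O (I(O, K) = O - 2 = -2 + O)
y(p) = 40 - 8*p (y(p) = -8*((p - 4) - 1) = -8*((-4 + p) - 1) = -8*(-5 + p) = 40 - 8*p)
Z(H, j) = 28 - 7*H (Z(H, j) = (-4 + H)*(-7) = 28 - 7*H)
60*Z(y(2), I(4, -3)) + 19 = 60*(28 - 7*(40 - 8*2)) + 19 = 60*(28 - 7*(40 - 16)) + 19 = 60*(28 - 7*24) + 19 = 60*(28 - 168) + 19 = 60*(-140) + 19 = -8400 + 19 = -8381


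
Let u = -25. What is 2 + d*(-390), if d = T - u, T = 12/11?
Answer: -111908/11 ≈ -10173.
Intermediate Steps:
T = 12/11 (T = (1/11)*12 = 12/11 ≈ 1.0909)
d = 287/11 (d = 12/11 - 1*(-25) = 12/11 + 25 = 287/11 ≈ 26.091)
2 + d*(-390) = 2 + (287/11)*(-390) = 2 - 111930/11 = -111908/11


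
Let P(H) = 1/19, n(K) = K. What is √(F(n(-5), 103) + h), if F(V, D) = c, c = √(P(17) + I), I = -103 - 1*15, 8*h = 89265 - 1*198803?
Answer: √(-19771609 + 228*I*√4731)/38 ≈ 0.046406 + 117.01*I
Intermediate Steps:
h = -54769/4 (h = (89265 - 1*198803)/8 = (89265 - 198803)/8 = (⅛)*(-109538) = -54769/4 ≈ -13692.)
P(H) = 1/19
I = -118 (I = -103 - 15 = -118)
c = 3*I*√4731/19 (c = √(1/19 - 118) = √(-2241/19) = 3*I*√4731/19 ≈ 10.86*I)
F(V, D) = 3*I*√4731/19
√(F(n(-5), 103) + h) = √(3*I*√4731/19 - 54769/4) = √(-54769/4 + 3*I*√4731/19)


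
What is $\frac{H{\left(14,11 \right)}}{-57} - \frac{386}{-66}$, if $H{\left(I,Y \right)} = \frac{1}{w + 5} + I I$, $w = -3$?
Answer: $\frac{3011}{1254} \approx 2.4011$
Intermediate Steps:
$H{\left(I,Y \right)} = \frac{1}{2} + I^{2}$ ($H{\left(I,Y \right)} = \frac{1}{-3 + 5} + I I = \frac{1}{2} + I^{2}$)
$\frac{H{\left(14,11 \right)}}{-57} - \frac{386}{-66} = \frac{\frac{1}{2} + 14^{2}}{-57} - \frac{386}{-66} = \left(\frac{1}{2} + 196\right) \left(- \frac{1}{57}\right) - - \frac{193}{33} = \frac{393}{2} \left(- \frac{1}{57}\right) + \frac{193}{33} = - \frac{131}{38} + \frac{193}{33} = \frac{3011}{1254}$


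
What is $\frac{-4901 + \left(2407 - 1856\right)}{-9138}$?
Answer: $\frac{725}{1523} \approx 0.47603$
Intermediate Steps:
$\frac{-4901 + \left(2407 - 1856\right)}{-9138} = \left(-4901 + 551\right) \left(- \frac{1}{9138}\right) = \left(-4350\right) \left(- \frac{1}{9138}\right) = \frac{725}{1523}$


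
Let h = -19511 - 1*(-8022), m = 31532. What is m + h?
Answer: 20043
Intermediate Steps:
h = -11489 (h = -19511 + 8022 = -11489)
m + h = 31532 - 11489 = 20043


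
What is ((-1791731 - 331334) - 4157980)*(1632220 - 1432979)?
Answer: -1251441686845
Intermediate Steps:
((-1791731 - 331334) - 4157980)*(1632220 - 1432979) = (-2123065 - 4157980)*199241 = -6281045*199241 = -1251441686845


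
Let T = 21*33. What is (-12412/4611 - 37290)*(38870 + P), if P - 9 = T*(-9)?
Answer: -193551979396/159 ≈ -1.2173e+9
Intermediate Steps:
T = 693
P = -6228 (P = 9 + 693*(-9) = 9 - 6237 = -6228)
(-12412/4611 - 37290)*(38870 + P) = (-12412/4611 - 37290)*(38870 - 6228) = (-12412*1/4611 - 37290)*32642 = (-428/159 - 37290)*32642 = -5929538/159*32642 = -193551979396/159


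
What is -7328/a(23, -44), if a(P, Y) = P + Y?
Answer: 7328/21 ≈ 348.95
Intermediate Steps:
-7328/a(23, -44) = -7328/(23 - 44) = -7328/(-21) = -7328*(-1/21) = 7328/21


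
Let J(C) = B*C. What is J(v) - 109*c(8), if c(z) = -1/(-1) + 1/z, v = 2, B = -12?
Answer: -1173/8 ≈ -146.63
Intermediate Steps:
J(C) = -12*C
c(z) = 1 + 1/z (c(z) = -1*(-1) + 1/z = 1 + 1/z)
J(v) - 109*c(8) = -12*2 - 109*(1 + 8)/8 = -24 - 109*9/8 = -24 - 981/8 = -1173/8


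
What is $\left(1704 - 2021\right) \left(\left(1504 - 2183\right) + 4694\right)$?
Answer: $-1272755$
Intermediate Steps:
$\left(1704 - 2021\right) \left(\left(1504 - 2183\right) + 4694\right) = - 317 \left(-679 + 4694\right) = \left(-317\right) 4015 = -1272755$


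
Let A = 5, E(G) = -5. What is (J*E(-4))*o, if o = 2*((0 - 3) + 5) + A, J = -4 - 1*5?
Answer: 405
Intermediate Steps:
J = -9 (J = -4 - 5 = -9)
o = 9 (o = 2*((0 - 3) + 5) + 5 = 2*(-3 + 5) + 5 = 2*2 + 5 = 4 + 5 = 9)
(J*E(-4))*o = -9*(-5)*9 = 45*9 = 405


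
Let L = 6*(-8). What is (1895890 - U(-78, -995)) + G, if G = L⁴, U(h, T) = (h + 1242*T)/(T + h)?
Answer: 7728984470/1073 ≈ 7.2032e+6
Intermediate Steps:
L = -48
U(h, T) = (h + 1242*T)/(T + h)
G = 5308416 (G = (-48)⁴ = 5308416)
(1895890 - U(-78, -995)) + G = (1895890 - (-78 + 1242*(-995))/(-995 - 78)) + 5308416 = (1895890 - (-78 - 1235790)/(-1073)) + 5308416 = (1895890 - (-1)*(-1235868)/1073) + 5308416 = (1895890 - 1*1235868/1073) + 5308416 = (1895890 - 1235868/1073) + 5308416 = 2033054102/1073 + 5308416 = 7728984470/1073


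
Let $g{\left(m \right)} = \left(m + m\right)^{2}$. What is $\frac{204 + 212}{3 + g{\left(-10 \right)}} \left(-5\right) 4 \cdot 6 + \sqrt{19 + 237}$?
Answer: $- \frac{3344}{31} \approx -107.87$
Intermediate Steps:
$g{\left(m \right)} = 4 m^{2}$ ($g{\left(m \right)} = \left(2 m\right)^{2} = 4 m^{2}$)
$\frac{204 + 212}{3 + g{\left(-10 \right)}} \left(-5\right) 4 \cdot 6 + \sqrt{19 + 237} = \frac{204 + 212}{3 + 4 \left(-10\right)^{2}} \left(-5\right) 4 \cdot 6 + \sqrt{19 + 237} = \frac{416}{3 + 4 \cdot 100} \left(\left(-20\right) 6\right) + \sqrt{256} = \frac{416}{3 + 400} \left(-120\right) + 16 = \frac{416}{403} \left(-120\right) + 16 = 416 \cdot \frac{1}{403} \left(-120\right) + 16 = \frac{32}{31} \left(-120\right) + 16 = - \frac{3840}{31} + 16 = - \frac{3344}{31}$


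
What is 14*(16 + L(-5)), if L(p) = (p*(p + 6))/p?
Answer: 238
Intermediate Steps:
L(p) = 6 + p (L(p) = (p*(6 + p))/p = 6 + p)
14*(16 + L(-5)) = 14*(16 + (6 - 5)) = 14*(16 + 1) = 14*17 = 238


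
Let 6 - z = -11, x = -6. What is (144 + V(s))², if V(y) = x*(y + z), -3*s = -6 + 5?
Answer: 1600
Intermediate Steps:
s = ⅓ (s = -(-6 + 5)/3 = -⅓*(-1) = ⅓ ≈ 0.33333)
z = 17 (z = 6 - 1*(-11) = 6 + 11 = 17)
V(y) = -102 - 6*y (V(y) = -6*(y + 17) = -6*(17 + y) = -102 - 6*y)
(144 + V(s))² = (144 + (-102 - 6*⅓))² = (144 + (-102 - 2))² = (144 - 104)² = 40² = 1600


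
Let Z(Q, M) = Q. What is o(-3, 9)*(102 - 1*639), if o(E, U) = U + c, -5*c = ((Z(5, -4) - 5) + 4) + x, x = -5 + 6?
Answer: -4296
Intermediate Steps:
x = 1
c = -1 (c = -(((5 - 5) + 4) + 1)/5 = -((0 + 4) + 1)/5 = -(4 + 1)/5 = -⅕*5 = -1)
o(E, U) = -1 + U (o(E, U) = U - 1 = -1 + U)
o(-3, 9)*(102 - 1*639) = (-1 + 9)*(102 - 1*639) = 8*(102 - 639) = 8*(-537) = -4296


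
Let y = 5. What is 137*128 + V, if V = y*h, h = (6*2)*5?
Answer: 17836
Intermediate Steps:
h = 60 (h = 12*5 = 60)
V = 300 (V = 5*60 = 300)
137*128 + V = 137*128 + 300 = 17536 + 300 = 17836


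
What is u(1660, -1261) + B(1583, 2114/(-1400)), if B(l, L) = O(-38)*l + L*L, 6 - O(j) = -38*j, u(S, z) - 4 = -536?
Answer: -22768837199/10000 ≈ -2.2769e+6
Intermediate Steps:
u(S, z) = -532 (u(S, z) = 4 - 536 = -532)
O(j) = 6 + 38*j (O(j) = 6 - (-38)*j = 6 + 38*j)
B(l, L) = L**2 - 1438*l (B(l, L) = (6 + 38*(-38))*l + L*L = (6 - 1444)*l + L**2 = -1438*l + L**2 = L**2 - 1438*l)
u(1660, -1261) + B(1583, 2114/(-1400)) = -532 + ((2114/(-1400))**2 - 1438*1583) = -532 + ((2114*(-1/1400))**2 - 2276354) = -532 + ((-151/100)**2 - 2276354) = -532 + (22801/10000 - 2276354) = -532 - 22763517199/10000 = -22768837199/10000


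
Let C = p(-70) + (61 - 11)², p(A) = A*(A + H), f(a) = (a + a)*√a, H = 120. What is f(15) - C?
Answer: 1000 + 30*√15 ≈ 1116.2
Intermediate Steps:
f(a) = 2*a^(3/2) (f(a) = (2*a)*√a = 2*a^(3/2))
p(A) = A*(120 + A) (p(A) = A*(A + 120) = A*(120 + A))
C = -1000 (C = -70*(120 - 70) + (61 - 11)² = -70*50 + 50² = -3500 + 2500 = -1000)
f(15) - C = 2*15^(3/2) - 1*(-1000) = 2*(15*√15) + 1000 = 30*√15 + 1000 = 1000 + 30*√15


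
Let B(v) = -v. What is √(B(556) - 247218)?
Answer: I*√247774 ≈ 497.77*I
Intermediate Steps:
√(B(556) - 247218) = √(-1*556 - 247218) = √(-556 - 247218) = √(-247774) = I*√247774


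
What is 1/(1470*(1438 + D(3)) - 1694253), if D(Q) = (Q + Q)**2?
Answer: 1/472527 ≈ 2.1163e-6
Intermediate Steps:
D(Q) = 4*Q**2 (D(Q) = (2*Q)**2 = 4*Q**2)
1/(1470*(1438 + D(3)) - 1694253) = 1/(1470*(1438 + 4*3**2) - 1694253) = 1/(1470*(1438 + 4*9) - 1694253) = 1/(1470*(1438 + 36) - 1694253) = 1/(1470*1474 - 1694253) = 1/(2166780 - 1694253) = 1/472527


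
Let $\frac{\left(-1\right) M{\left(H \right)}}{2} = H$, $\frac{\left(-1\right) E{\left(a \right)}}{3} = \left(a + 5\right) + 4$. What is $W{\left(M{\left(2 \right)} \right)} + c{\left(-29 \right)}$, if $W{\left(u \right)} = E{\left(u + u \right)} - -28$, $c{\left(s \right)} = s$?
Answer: $-4$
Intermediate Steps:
$E{\left(a \right)} = -27 - 3 a$ ($E{\left(a \right)} = - 3 \left(\left(a + 5\right) + 4\right) = - 3 \left(\left(5 + a\right) + 4\right) = - 3 \left(9 + a\right) = -27 - 3 a$)
$M{\left(H \right)} = - 2 H$
$W{\left(u \right)} = 1 - 6 u$ ($W{\left(u \right)} = \left(-27 - 3 \left(u + u\right)\right) - -28 = \left(-27 - 3 \cdot 2 u\right) + 28 = \left(-27 - 6 u\right) + 28 = 1 - 6 u$)
$W{\left(M{\left(2 \right)} \right)} + c{\left(-29 \right)} = \left(1 - 6 \left(\left(-2\right) 2\right)\right) - 29 = \left(1 - -24\right) - 29 = \left(1 + 24\right) - 29 = 25 - 29 = -4$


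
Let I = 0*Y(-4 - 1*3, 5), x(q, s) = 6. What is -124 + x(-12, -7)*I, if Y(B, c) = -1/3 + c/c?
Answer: -124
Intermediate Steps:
Y(B, c) = ⅔ (Y(B, c) = -1*⅓ + 1 = -⅓ + 1 = ⅔)
I = 0 (I = 0*(⅔) = 0)
-124 + x(-12, -7)*I = -124 + 6*0 = -124 + 0 = -124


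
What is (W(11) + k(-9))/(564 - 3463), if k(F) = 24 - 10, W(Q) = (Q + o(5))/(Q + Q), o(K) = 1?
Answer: -160/31889 ≈ -0.0050174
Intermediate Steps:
W(Q) = (1 + Q)/(2*Q) (W(Q) = (Q + 1)/(Q + Q) = (1 + Q)/((2*Q)) = (1 + Q)*(1/(2*Q)) = (1 + Q)/(2*Q))
k(F) = 14
(W(11) + k(-9))/(564 - 3463) = ((½)*(1 + 11)/11 + 14)/(564 - 3463) = ((½)*(1/11)*12 + 14)/(-2899) = (6/11 + 14)*(-1/2899) = (160/11)*(-1/2899) = -160/31889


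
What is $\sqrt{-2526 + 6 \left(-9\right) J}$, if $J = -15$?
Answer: $2 i \sqrt{429} \approx 41.425 i$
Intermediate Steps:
$\sqrt{-2526 + 6 \left(-9\right) J} = \sqrt{-2526 + 6 \left(-9\right) \left(-15\right)} = \sqrt{-2526 - -810} = \sqrt{-2526 + 810} = \sqrt{-1716} = 2 i \sqrt{429}$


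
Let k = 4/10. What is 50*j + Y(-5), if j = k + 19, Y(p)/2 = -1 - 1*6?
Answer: 956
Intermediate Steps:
Y(p) = -14 (Y(p) = 2*(-1 - 1*6) = 2*(-1 - 6) = 2*(-7) = -14)
k = ⅖ (k = 4*(⅒) = ⅖ ≈ 0.40000)
j = 97/5 (j = ⅖ + 19 = 97/5 ≈ 19.400)
50*j + Y(-5) = 50*(97/5) - 14 = 970 - 14 = 956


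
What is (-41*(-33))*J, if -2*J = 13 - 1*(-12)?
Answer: -33825/2 ≈ -16913.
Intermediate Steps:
J = -25/2 (J = -(13 - 1*(-12))/2 = -(13 + 12)/2 = -½*25 = -25/2 ≈ -12.500)
(-41*(-33))*J = -41*(-33)*(-25/2) = 1353*(-25/2) = -33825/2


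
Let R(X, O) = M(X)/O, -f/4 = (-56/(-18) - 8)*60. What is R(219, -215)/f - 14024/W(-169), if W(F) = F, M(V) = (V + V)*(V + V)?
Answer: 2629024573/31974800 ≈ 82.222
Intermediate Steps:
M(V) = 4*V² (M(V) = (2*V)*(2*V) = 4*V²)
f = 3520/3 (f = -4*(-56/(-18) - 8)*60 = -4*(-56*(-1/18) - 8)*60 = -4*(28/9 - 8)*60 = -(-176)*60/9 = -4*(-880/3) = 3520/3 ≈ 1173.3)
R(X, O) = 4*X²/O (R(X, O) = (4*X²)/O = 4*X²/O)
R(219, -215)/f - 14024/W(-169) = (4*219²/(-215))/(3520/3) - 14024/(-169) = (4*(-1/215)*47961)*(3/3520) - 14024*(-1/169) = -191844/215*3/3520 + 14024/169 = -143883/189200 + 14024/169 = 2629024573/31974800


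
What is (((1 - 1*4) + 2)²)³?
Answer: 1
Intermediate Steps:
(((1 - 1*4) + 2)²)³ = (((1 - 4) + 2)²)³ = ((-3 + 2)²)³ = ((-1)²)³ = 1³ = 1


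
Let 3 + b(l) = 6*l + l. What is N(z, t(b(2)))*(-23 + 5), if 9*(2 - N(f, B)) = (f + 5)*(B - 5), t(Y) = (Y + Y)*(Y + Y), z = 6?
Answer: 10502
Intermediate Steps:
b(l) = -3 + 7*l (b(l) = -3 + (6*l + l) = -3 + 7*l)
t(Y) = 4*Y² (t(Y) = (2*Y)*(2*Y) = 4*Y²)
N(f, B) = 2 - (-5 + B)*(5 + f)/9 (N(f, B) = 2 - (f + 5)*(B - 5)/9 = 2 - (5 + f)*(-5 + B)/9 = 2 - (-5 + B)*(5 + f)/9)
N(z, t(b(2)))*(-23 + 5) = (43/9 - 20*(-3 + 7*2)²/9 + (5/9)*6 - ⅑*4*(-3 + 7*2)²*6)*(-23 + 5) = (43/9 - 20*(-3 + 14)²/9 + 10/3 - ⅑*4*(-3 + 14)²*6)*(-18) = (43/9 - 20*11²/9 + 10/3 - ⅑*4*11²*6)*(-18) = (43/9 - 20*121/9 + 10/3 - ⅑*4*121*6)*(-18) = (43/9 - 5/9*484 + 10/3 - ⅑*484*6)*(-18) = (43/9 - 2420/9 + 10/3 - 968/3)*(-18) = -5251/9*(-18) = 10502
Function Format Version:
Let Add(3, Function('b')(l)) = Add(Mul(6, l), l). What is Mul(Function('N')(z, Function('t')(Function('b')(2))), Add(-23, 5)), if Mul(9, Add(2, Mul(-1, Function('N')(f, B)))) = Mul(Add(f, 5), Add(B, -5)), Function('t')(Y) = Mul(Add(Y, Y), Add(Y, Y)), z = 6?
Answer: 10502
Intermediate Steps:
Function('b')(l) = Add(-3, Mul(7, l)) (Function('b')(l) = Add(-3, Add(Mul(6, l), l)) = Add(-3, Mul(7, l)))
Function('t')(Y) = Mul(4, Pow(Y, 2)) (Function('t')(Y) = Mul(Mul(2, Y), Mul(2, Y)) = Mul(4, Pow(Y, 2)))
Function('N')(f, B) = Add(2, Mul(Rational(-1, 9), Add(-5, B), Add(5, f))) (Function('N')(f, B) = Add(2, Mul(Rational(-1, 9), Mul(Add(f, 5), Add(B, -5)))) = Add(2, Mul(Rational(-1, 9), Mul(Add(5, f), Add(-5, B)))) = Add(2, Mul(Rational(-1, 9), Mul(Add(-5, B), Add(5, f)))) = Add(2, Mul(Rational(-1, 9), Add(-5, B), Add(5, f))))
Mul(Function('N')(z, Function('t')(Function('b')(2))), Add(-23, 5)) = Mul(Add(Rational(43, 9), Mul(Rational(-5, 9), Mul(4, Pow(Add(-3, Mul(7, 2)), 2))), Mul(Rational(5, 9), 6), Mul(Rational(-1, 9), Mul(4, Pow(Add(-3, Mul(7, 2)), 2)), 6)), Add(-23, 5)) = Mul(Add(Rational(43, 9), Mul(Rational(-5, 9), Mul(4, Pow(Add(-3, 14), 2))), Rational(10, 3), Mul(Rational(-1, 9), Mul(4, Pow(Add(-3, 14), 2)), 6)), -18) = Mul(Add(Rational(43, 9), Mul(Rational(-5, 9), Mul(4, Pow(11, 2))), Rational(10, 3), Mul(Rational(-1, 9), Mul(4, Pow(11, 2)), 6)), -18) = Mul(Add(Rational(43, 9), Mul(Rational(-5, 9), Mul(4, 121)), Rational(10, 3), Mul(Rational(-1, 9), Mul(4, 121), 6)), -18) = Mul(Add(Rational(43, 9), Mul(Rational(-5, 9), 484), Rational(10, 3), Mul(Rational(-1, 9), 484, 6)), -18) = Mul(Add(Rational(43, 9), Rational(-2420, 9), Rational(10, 3), Rational(-968, 3)), -18) = Mul(Rational(-5251, 9), -18) = 10502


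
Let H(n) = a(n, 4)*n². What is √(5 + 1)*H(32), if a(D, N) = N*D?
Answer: 131072*√6 ≈ 3.2106e+5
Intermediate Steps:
a(D, N) = D*N
H(n) = 4*n³ (H(n) = (n*4)*n² = (4*n)*n² = 4*n³)
√(5 + 1)*H(32) = √(5 + 1)*(4*32³) = √6*(4*32768) = √6*131072 = 131072*√6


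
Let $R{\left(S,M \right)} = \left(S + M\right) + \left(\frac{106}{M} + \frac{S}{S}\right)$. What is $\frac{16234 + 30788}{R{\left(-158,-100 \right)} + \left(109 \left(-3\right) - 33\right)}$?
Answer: $- \frac{783700}{10301} \approx -76.08$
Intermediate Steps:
$R{\left(S,M \right)} = 1 + M + S + \frac{106}{M}$ ($R{\left(S,M \right)} = \left(M + S\right) + \left(\frac{106}{M} + 1\right) = \left(M + S\right) + \left(1 + \frac{106}{M}\right) = 1 + M + S + \frac{106}{M}$)
$\frac{16234 + 30788}{R{\left(-158,-100 \right)} + \left(109 \left(-3\right) - 33\right)} = \frac{16234 + 30788}{\left(1 - 100 - 158 + \frac{106}{-100}\right) + \left(109 \left(-3\right) - 33\right)} = \frac{47022}{\left(1 - 100 - 158 + 106 \left(- \frac{1}{100}\right)\right) - 360} = \frac{47022}{\left(1 - 100 - 158 - \frac{53}{50}\right) - 360} = \frac{47022}{- \frac{12903}{50} - 360} = \frac{47022}{- \frac{30903}{50}} = 47022 \left(- \frac{50}{30903}\right) = - \frac{783700}{10301}$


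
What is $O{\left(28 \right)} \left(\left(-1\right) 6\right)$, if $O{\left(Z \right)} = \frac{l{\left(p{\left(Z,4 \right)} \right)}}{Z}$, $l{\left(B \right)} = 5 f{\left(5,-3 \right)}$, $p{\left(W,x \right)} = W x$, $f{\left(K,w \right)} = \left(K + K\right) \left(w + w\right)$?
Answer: $\frac{450}{7} \approx 64.286$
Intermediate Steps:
$f{\left(K,w \right)} = 4 K w$ ($f{\left(K,w \right)} = 2 K 2 w = 4 K w$)
$l{\left(B \right)} = -300$ ($l{\left(B \right)} = 5 \cdot 4 \cdot 5 \left(-3\right) = 5 \left(-60\right) = -300$)
$O{\left(Z \right)} = - \frac{300}{Z}$
$O{\left(28 \right)} \left(\left(-1\right) 6\right) = - \frac{300}{28} \left(\left(-1\right) 6\right) = \left(-300\right) \frac{1}{28} \left(-6\right) = \left(- \frac{75}{7}\right) \left(-6\right) = \frac{450}{7}$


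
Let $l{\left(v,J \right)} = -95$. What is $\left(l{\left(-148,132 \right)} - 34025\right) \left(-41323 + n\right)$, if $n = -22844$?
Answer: $2189378040$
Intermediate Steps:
$\left(l{\left(-148,132 \right)} - 34025\right) \left(-41323 + n\right) = \left(-95 - 34025\right) \left(-41323 - 22844\right) = \left(-34120\right) \left(-64167\right) = 2189378040$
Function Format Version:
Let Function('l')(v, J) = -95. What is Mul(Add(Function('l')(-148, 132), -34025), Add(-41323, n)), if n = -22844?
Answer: 2189378040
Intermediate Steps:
Mul(Add(Function('l')(-148, 132), -34025), Add(-41323, n)) = Mul(Add(-95, -34025), Add(-41323, -22844)) = Mul(-34120, -64167) = 2189378040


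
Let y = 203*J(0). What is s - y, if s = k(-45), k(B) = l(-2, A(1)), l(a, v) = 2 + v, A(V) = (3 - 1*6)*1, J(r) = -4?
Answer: 811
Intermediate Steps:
A(V) = -3 (A(V) = (3 - 6)*1 = -3*1 = -3)
y = -812 (y = 203*(-4) = -812)
k(B) = -1 (k(B) = 2 - 3 = -1)
s = -1
s - y = -1 - 1*(-812) = -1 + 812 = 811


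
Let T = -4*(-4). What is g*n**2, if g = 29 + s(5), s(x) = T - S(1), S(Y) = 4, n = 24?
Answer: 23616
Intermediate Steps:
T = 16
s(x) = 12 (s(x) = 16 - 1*4 = 16 - 4 = 12)
g = 41 (g = 29 + 12 = 41)
g*n**2 = 41*24**2 = 41*576 = 23616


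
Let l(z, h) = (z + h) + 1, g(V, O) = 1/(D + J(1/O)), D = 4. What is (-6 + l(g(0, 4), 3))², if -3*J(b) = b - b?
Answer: 49/16 ≈ 3.0625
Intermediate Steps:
J(b) = 0 (J(b) = -(b - b)/3 = -⅓*0 = 0)
g(V, O) = ¼ (g(V, O) = 1/(4 + 0) = 1/4 = ¼)
l(z, h) = 1 + h + z (l(z, h) = (h + z) + 1 = 1 + h + z)
(-6 + l(g(0, 4), 3))² = (-6 + (1 + 3 + ¼))² = (-6 + 17/4)² = (-7/4)² = 49/16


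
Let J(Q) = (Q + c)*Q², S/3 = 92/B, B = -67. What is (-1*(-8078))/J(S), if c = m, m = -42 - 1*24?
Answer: -1214781757/178937424 ≈ -6.7889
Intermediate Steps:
m = -66 (m = -42 - 24 = -66)
S = -276/67 (S = 3*(92/(-67)) = 3*(92*(-1/67)) = 3*(-92/67) = -276/67 ≈ -4.1194)
c = -66
J(Q) = Q²*(-66 + Q) (J(Q) = (Q - 66)*Q² = (-66 + Q)*Q² = Q²*(-66 + Q))
(-1*(-8078))/J(S) = (-1*(-8078))/(((-276/67)²*(-66 - 276/67))) = 8078/(((76176/4489)*(-4698/67))) = 8078/(-357874848/300763) = 8078*(-300763/357874848) = -1214781757/178937424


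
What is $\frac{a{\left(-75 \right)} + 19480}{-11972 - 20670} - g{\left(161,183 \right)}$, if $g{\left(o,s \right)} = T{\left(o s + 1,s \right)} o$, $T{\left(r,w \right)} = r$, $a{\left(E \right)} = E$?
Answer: $- \frac{154844005373}{32642} \approx -4.7437 \cdot 10^{6}$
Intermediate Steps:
$g{\left(o,s \right)} = o \left(1 + o s\right)$ ($g{\left(o,s \right)} = \left(o s + 1\right) o = \left(1 + o s\right) o = o \left(1 + o s\right)$)
$\frac{a{\left(-75 \right)} + 19480}{-11972 - 20670} - g{\left(161,183 \right)} = \frac{-75 + 19480}{-11972 - 20670} - 161 \left(1 + 161 \cdot 183\right) = \frac{19405}{-32642} - 161 \left(1 + 29463\right) = 19405 \left(- \frac{1}{32642}\right) - 161 \cdot 29464 = - \frac{19405}{32642} - 4743704 = - \frac{154844005373}{32642}$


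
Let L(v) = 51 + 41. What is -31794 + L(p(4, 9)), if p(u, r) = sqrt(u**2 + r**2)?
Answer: -31702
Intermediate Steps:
p(u, r) = sqrt(r**2 + u**2)
L(v) = 92
-31794 + L(p(4, 9)) = -31794 + 92 = -31702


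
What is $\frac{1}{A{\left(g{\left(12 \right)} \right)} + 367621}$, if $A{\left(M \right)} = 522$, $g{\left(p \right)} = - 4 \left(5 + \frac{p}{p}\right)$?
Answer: $\frac{1}{368143} \approx 2.7163 \cdot 10^{-6}$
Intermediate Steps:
$g{\left(p \right)} = -24$ ($g{\left(p \right)} = - 4 \left(5 + 1\right) = \left(-4\right) 6 = -24$)
$\frac{1}{A{\left(g{\left(12 \right)} \right)} + 367621} = \frac{1}{522 + 367621} = \frac{1}{368143}$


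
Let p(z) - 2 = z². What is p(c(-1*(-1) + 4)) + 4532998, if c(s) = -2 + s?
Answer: 4533009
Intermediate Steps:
p(z) = 2 + z²
p(c(-1*(-1) + 4)) + 4532998 = (2 + (-2 + (-1*(-1) + 4))²) + 4532998 = (2 + (-2 + (1 + 4))²) + 4532998 = (2 + (-2 + 5)²) + 4532998 = (2 + 3²) + 4532998 = (2 + 9) + 4532998 = 11 + 4532998 = 4533009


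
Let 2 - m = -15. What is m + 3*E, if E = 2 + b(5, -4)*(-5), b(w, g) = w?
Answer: -52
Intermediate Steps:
m = 17 (m = 2 - 1*(-15) = 2 + 15 = 17)
E = -23 (E = 2 + 5*(-5) = 2 - 25 = -23)
m + 3*E = 17 + 3*(-23) = 17 - 69 = -52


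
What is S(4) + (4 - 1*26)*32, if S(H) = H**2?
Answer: -688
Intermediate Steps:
S(4) + (4 - 1*26)*32 = 4**2 + (4 - 1*26)*32 = 16 + (4 - 26)*32 = 16 - 22*32 = 16 - 704 = -688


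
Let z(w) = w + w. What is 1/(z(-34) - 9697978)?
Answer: -1/9698046 ≈ -1.0311e-7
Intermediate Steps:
z(w) = 2*w
1/(z(-34) - 9697978) = 1/(2*(-34) - 9697978) = 1/(-68 - 9697978) = 1/(-9698046) = -1/9698046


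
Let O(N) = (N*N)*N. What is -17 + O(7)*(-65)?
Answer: -22312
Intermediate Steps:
O(N) = N**3 (O(N) = N**2*N = N**3)
-17 + O(7)*(-65) = -17 + 7**3*(-65) = -17 + 343*(-65) = -17 - 22295 = -22312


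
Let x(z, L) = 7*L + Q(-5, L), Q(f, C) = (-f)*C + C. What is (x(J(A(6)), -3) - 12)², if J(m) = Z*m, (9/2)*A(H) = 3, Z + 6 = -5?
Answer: 2601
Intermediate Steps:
Z = -11 (Z = -6 - 5 = -11)
A(H) = ⅔ (A(H) = (2/9)*3 = ⅔)
Q(f, C) = C - C*f (Q(f, C) = -C*f + C = C - C*f)
J(m) = -11*m
x(z, L) = 13*L (x(z, L) = 7*L + L*(1 - 1*(-5)) = 7*L + L*(1 + 5) = 7*L + L*6 = 7*L + 6*L = 13*L)
(x(J(A(6)), -3) - 12)² = (13*(-3) - 12)² = (-39 - 12)² = (-51)² = 2601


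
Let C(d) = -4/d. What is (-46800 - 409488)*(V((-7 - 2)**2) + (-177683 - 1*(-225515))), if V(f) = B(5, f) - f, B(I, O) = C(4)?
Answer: -21787752000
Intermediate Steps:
B(I, O) = -1 (B(I, O) = -4/4 = -4*1/4 = -1)
V(f) = -1 - f
(-46800 - 409488)*(V((-7 - 2)**2) + (-177683 - 1*(-225515))) = (-46800 - 409488)*((-1 - (-7 - 2)**2) + (-177683 - 1*(-225515))) = -456288*((-1 - 1*(-9)**2) + (-177683 + 225515)) = -456288*((-1 - 1*81) + 47832) = -456288*((-1 - 81) + 47832) = -456288*(-82 + 47832) = -456288*47750 = -21787752000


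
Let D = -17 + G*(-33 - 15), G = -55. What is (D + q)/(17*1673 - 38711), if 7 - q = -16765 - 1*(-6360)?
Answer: -33/26 ≈ -1.2692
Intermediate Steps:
q = 10412 (q = 7 - (-16765 - 1*(-6360)) = 7 - (-16765 + 6360) = 7 - 1*(-10405) = 7 + 10405 = 10412)
D = 2623 (D = -17 - 55*(-33 - 15) = -17 - 55*(-48) = -17 + 2640 = 2623)
(D + q)/(17*1673 - 38711) = (2623 + 10412)/(17*1673 - 38711) = 13035/(28441 - 38711) = 13035/(-10270) = 13035*(-1/10270) = -33/26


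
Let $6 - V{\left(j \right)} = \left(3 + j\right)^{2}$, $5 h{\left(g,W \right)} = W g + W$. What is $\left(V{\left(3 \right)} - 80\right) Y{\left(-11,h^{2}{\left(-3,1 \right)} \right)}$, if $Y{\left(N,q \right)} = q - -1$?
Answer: $- \frac{638}{5} \approx -127.6$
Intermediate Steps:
$h{\left(g,W \right)} = \frac{W}{5} + \frac{W g}{5}$ ($h{\left(g,W \right)} = \frac{W g + W}{5} = \frac{W + W g}{5} = \frac{W}{5} + \frac{W g}{5}$)
$V{\left(j \right)} = 6 - \left(3 + j\right)^{2}$
$Y{\left(N,q \right)} = 1 + q$ ($Y{\left(N,q \right)} = q + 1 = 1 + q$)
$\left(V{\left(3 \right)} - 80\right) Y{\left(-11,h^{2}{\left(-3,1 \right)} \right)} = \left(\left(6 - \left(3 + 3\right)^{2}\right) - 80\right) \left(1 + \left(\frac{1}{5} \cdot 1 \left(1 - 3\right)\right)^{2}\right) = \left(\left(6 - 6^{2}\right) - 80\right) \left(1 + \left(\frac{1}{5} \cdot 1 \left(-2\right)\right)^{2}\right) = \left(\left(6 - 36\right) - 80\right) \left(1 + \left(- \frac{2}{5}\right)^{2}\right) = \left(\left(6 - 36\right) - 80\right) \left(1 + \frac{4}{25}\right) = \left(-30 - 80\right) \frac{29}{25} = \left(-110\right) \frac{29}{25} = - \frac{638}{5}$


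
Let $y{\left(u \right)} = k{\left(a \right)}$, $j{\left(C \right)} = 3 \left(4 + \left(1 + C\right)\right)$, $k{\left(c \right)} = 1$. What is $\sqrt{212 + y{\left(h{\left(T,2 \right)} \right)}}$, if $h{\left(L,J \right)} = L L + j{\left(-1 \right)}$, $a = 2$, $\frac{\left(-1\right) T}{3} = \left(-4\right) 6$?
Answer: $\sqrt{213} \approx 14.595$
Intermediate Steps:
$T = 72$ ($T = - 3 \left(\left(-4\right) 6\right) = \left(-3\right) \left(-24\right) = 72$)
$j{\left(C \right)} = 15 + 3 C$ ($j{\left(C \right)} = 3 \left(5 + C\right) = 15 + 3 C$)
$h{\left(L,J \right)} = 12 + L^{2}$ ($h{\left(L,J \right)} = L L + \left(15 + 3 \left(-1\right)\right) = L^{2} + \left(15 - 3\right) = L^{2} + 12 = 12 + L^{2}$)
$y{\left(u \right)} = 1$
$\sqrt{212 + y{\left(h{\left(T,2 \right)} \right)}} = \sqrt{212 + 1} = \sqrt{213}$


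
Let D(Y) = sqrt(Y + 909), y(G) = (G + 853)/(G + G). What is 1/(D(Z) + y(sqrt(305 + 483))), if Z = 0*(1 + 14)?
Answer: 788/(394 + 853*sqrt(197) + 2364*sqrt(101)) ≈ 0.021814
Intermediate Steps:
Z = 0 (Z = 0*15 = 0)
y(G) = (853 + G)/(2*G) (y(G) = (853 + G)/((2*G)) = (853 + G)*(1/(2*G)) = (853 + G)/(2*G))
D(Y) = sqrt(909 + Y)
1/(D(Z) + y(sqrt(305 + 483))) = 1/(sqrt(909 + 0) + (853 + sqrt(305 + 483))/(2*(sqrt(305 + 483)))) = 1/(sqrt(909) + (853 + sqrt(788))/(2*(sqrt(788)))) = 1/(3*sqrt(101) + (853 + 2*sqrt(197))/(2*((2*sqrt(197))))) = 1/(3*sqrt(101) + (sqrt(197)/394)*(853 + 2*sqrt(197))/2) = 1/(3*sqrt(101) + sqrt(197)*(853 + 2*sqrt(197))/788)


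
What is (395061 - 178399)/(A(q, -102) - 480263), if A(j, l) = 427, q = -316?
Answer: -108331/239918 ≈ -0.45153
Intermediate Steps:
(395061 - 178399)/(A(q, -102) - 480263) = (395061 - 178399)/(427 - 480263) = 216662/(-479836) = 216662*(-1/479836) = -108331/239918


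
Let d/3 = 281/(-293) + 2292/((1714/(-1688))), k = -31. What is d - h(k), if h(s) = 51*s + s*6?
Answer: -1257406776/251101 ≈ -5007.6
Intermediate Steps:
h(s) = 57*s (h(s) = 51*s + 6*s = 57*s)
d = -1701102243/251101 (d = 3*(281/(-293) + 2292/((1714/(-1688)))) = 3*(281*(-1/293) + 2292/((1714*(-1/1688)))) = 3*(-281/293 + 2292/(-857/844)) = 3*(-281/293 + 2292*(-844/857)) = 3*(-281/293 - 1934448/857) = 3*(-567034081/251101) = -1701102243/251101 ≈ -6774.6)
d - h(k) = -1701102243/251101 - 57*(-31) = -1701102243/251101 - 1*(-1767) = -1701102243/251101 + 1767 = -1257406776/251101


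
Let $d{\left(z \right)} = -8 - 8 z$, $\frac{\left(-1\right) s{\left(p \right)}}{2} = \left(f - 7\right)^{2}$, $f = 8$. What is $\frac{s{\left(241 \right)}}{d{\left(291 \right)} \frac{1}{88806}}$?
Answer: $\frac{44403}{584} \approx 76.032$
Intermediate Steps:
$s{\left(p \right)} = -2$ ($s{\left(p \right)} = - 2 \left(8 - 7\right)^{2} = - 2 \cdot 1^{2} = \left(-2\right) 1 = -2$)
$\frac{s{\left(241 \right)}}{d{\left(291 \right)} \frac{1}{88806}} = - \frac{2}{\left(-8 - 2328\right) \frac{1}{88806}} = - \frac{2}{\left(-2336\right) \frac{1}{88806}} = - \frac{2}{- \frac{1168}{44403}} = \left(-2\right) \left(- \frac{44403}{1168}\right) = \frac{44403}{584}$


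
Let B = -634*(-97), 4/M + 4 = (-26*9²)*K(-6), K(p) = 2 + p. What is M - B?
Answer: -129453289/2105 ≈ -61498.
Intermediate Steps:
M = 1/2105 (M = 4/(-4 + (-26*9²)*(2 - 6)) = 4/(-4 - 26*81*(-4)) = 4/(-4 - 2106*(-4)) = 4/(-4 + 8424) = 4/8420 = 4*(1/8420) = 1/2105 ≈ 0.00047506)
B = 61498
M - B = 1/2105 - 1*61498 = 1/2105 - 61498 = -129453289/2105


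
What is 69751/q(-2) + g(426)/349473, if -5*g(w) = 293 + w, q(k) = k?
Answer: -121880457553/3494730 ≈ -34876.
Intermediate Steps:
g(w) = -293/5 - w/5 (g(w) = -(293 + w)/5 = -293/5 - w/5)
69751/q(-2) + g(426)/349473 = 69751/(-2) + (-293/5 - 1/5*426)/349473 = 69751*(-1/2) + (-293/5 - 426/5)*(1/349473) = -69751/2 - 719/5*1/349473 = -69751/2 - 719/1747365 = -121880457553/3494730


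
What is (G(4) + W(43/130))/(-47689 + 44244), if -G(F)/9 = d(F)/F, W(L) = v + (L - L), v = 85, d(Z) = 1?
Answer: -331/13780 ≈ -0.024020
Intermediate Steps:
W(L) = 85 (W(L) = 85 + (L - L) = 85 + 0 = 85)
G(F) = -9/F
(G(4) + W(43/130))/(-47689 + 44244) = (-9/4 + 85)/(-47689 + 44244) = (-9*¼ + 85)/(-3445) = (-9/4 + 85)*(-1/3445) = (331/4)*(-1/3445) = -331/13780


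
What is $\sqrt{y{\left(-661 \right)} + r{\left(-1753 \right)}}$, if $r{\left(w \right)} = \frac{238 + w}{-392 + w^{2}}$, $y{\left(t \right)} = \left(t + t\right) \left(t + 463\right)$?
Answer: $\frac{\sqrt{2471231907305703129}}{3072617} \approx 511.62$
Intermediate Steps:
$y{\left(t \right)} = 2 t \left(463 + t\right)$
$r{\left(w \right)} = \frac{238 + w}{-392 + w^{2}}$
$\sqrt{y{\left(-661 \right)} + r{\left(-1753 \right)}} = \sqrt{2 \left(-661\right) \left(463 - 661\right) + \frac{238 - 1753}{-392 + \left(-1753\right)^{2}}} = \sqrt{2 \left(-661\right) \left(-198\right) + \frac{1}{-392 + 3073009} \left(-1515\right)} = \sqrt{261756 + \frac{1}{3072617} \left(-1515\right)} = \sqrt{261756 - \frac{1515}{3072617}} = \sqrt{\frac{804275933937}{3072617}} = \frac{\sqrt{2471231907305703129}}{3072617}$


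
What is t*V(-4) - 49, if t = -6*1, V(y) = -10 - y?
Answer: -13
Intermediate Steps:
t = -6
t*V(-4) - 49 = -6*(-10 - 1*(-4)) - 49 = -6*(-10 + 4) - 49 = -6*(-6) - 49 = 36 - 49 = -13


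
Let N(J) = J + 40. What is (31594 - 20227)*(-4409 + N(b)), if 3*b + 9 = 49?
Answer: -49510863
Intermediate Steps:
b = 40/3 (b = -3 + (⅓)*49 = -3 + 49/3 = 40/3 ≈ 13.333)
N(J) = 40 + J
(31594 - 20227)*(-4409 + N(b)) = (31594 - 20227)*(-4409 + (40 + 40/3)) = 11367*(-4409 + 160/3) = 11367*(-13067/3) = -49510863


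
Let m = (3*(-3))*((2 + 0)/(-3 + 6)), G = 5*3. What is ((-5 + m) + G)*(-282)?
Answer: -1128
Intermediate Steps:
G = 15
m = -6 (m = -18/3 = -9*⅔ = -6)
((-5 + m) + G)*(-282) = ((-5 - 6) + 15)*(-282) = (-11 + 15)*(-282) = 4*(-282) = -1128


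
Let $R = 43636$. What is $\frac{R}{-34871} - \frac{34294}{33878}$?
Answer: $- \frac{102852557}{45436913} \approx -2.2636$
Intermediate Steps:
$\frac{R}{-34871} - \frac{34294}{33878} = \frac{43636}{-34871} - \frac{34294}{33878} = 43636 \left(- \frac{1}{34871}\right) - \frac{1319}{1303} = - \frac{43636}{34871} - \frac{1319}{1303} = - \frac{102852557}{45436913}$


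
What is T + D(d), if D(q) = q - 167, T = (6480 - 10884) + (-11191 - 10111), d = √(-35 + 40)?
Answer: -25873 + √5 ≈ -25871.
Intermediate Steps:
d = √5 ≈ 2.2361
T = -25706 (T = -4404 - 21302 = -25706)
D(q) = -167 + q
T + D(d) = -25706 + (-167 + √5) = -25873 + √5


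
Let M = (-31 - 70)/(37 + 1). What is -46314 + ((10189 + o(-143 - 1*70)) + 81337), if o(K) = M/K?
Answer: 365946029/8094 ≈ 45212.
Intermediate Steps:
M = -101/38 ≈ -2.6579
o(K) = -101/(38*K)
-46314 + ((10189 + o(-143 - 1*70)) + 81337) = -46314 + ((10189 - 101/(38*(-143 - 1*70))) + 81337) = -46314 + ((10189 - 101/(38*(-143 - 70))) + 81337) = -46314 + ((10189 - 101/38/(-213)) + 81337) = -46314 + ((10189 - 101/38*(-1/213)) + 81337) = -46314 + ((10189 + 101/8094) + 81337) = -46314 + (82469867/8094 + 81337) = -46314 + 740811545/8094 = 365946029/8094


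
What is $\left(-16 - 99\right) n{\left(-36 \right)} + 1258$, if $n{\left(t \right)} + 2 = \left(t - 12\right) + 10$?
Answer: $5858$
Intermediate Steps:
$n{\left(t \right)} = -4 + t$ ($n{\left(t \right)} = -2 + \left(\left(t - 12\right) + 10\right) = -2 + \left(\left(-12 + t\right) + 10\right) = -2 + \left(-2 + t\right) = -4 + t$)
$\left(-16 - 99\right) n{\left(-36 \right)} + 1258 = \left(-16 - 99\right) \left(-4 - 36\right) + 1258 = \left(-115\right) \left(-40\right) + 1258 = 4600 + 1258 = 5858$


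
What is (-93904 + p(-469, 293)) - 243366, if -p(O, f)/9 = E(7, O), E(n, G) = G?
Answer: -333049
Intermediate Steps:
p(O, f) = -9*O
(-93904 + p(-469, 293)) - 243366 = (-93904 - 9*(-469)) - 243366 = (-93904 + 4221) - 243366 = -89683 - 243366 = -333049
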